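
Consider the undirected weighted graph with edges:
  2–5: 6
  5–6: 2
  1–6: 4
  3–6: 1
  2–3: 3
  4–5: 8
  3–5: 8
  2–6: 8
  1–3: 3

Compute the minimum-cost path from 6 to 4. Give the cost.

10

Some routes from 6 to 4:
6 -> 3 -> 2 -> 5 -> 4: 1 + 3 + 6 + 8 = 18
6 -> 5 -> 4: 2 + 8 = 10
6 -> 2 -> 5 -> 4: 8 + 6 + 8 = 22
6 -> 1 -> 3 -> 5 -> 4: 4 + 3 + 8 + 8 = 23
6 -> 3 -> 5 -> 4: 1 + 8 + 8 = 17
Best route has total 10.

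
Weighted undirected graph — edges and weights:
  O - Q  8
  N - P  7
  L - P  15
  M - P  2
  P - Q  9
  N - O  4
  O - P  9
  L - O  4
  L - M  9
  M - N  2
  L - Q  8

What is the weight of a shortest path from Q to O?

Some routes from Q to O:
Q -> P -> N -> O: 9 + 7 + 4 = 20
Q -> O: 8
Q -> L -> O: 8 + 4 = 12
Q -> P -> O: 9 + 9 = 18
Q -> P -> M -> N -> O: 9 + 2 + 2 + 4 = 17
The minimum is 8.

8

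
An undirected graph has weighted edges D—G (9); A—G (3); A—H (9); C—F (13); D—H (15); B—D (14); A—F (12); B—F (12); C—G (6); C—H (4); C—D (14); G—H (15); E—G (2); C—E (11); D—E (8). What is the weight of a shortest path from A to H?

Checking several routes:
A-G-E-C-H: 3 + 2 + 11 + 4 = 20
A-G-H: 3 + 15 = 18
A-G-E-D-H: 3 + 2 + 8 + 15 = 28
A-G-C-H: 3 + 6 + 4 = 13
A-H: 9
A-G-D-H: 3 + 9 + 15 = 27
Best route has total 9.

9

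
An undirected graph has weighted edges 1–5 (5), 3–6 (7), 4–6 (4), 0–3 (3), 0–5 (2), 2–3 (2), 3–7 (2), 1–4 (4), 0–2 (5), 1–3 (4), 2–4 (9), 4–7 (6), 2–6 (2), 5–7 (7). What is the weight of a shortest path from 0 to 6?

7

Some routes from 0 to 6:
0 → 2 → 3 → 6: 5 + 2 + 7 = 14
0 → 3 → 6: 3 + 7 = 10
0 → 3 → 1 → 4 → 6: 3 + 4 + 4 + 4 = 15
0 → 2 → 6: 5 + 2 = 7
0 → 3 → 2 → 6: 3 + 2 + 2 = 7
0 → 3 → 7 → 4 → 6: 3 + 2 + 6 + 4 = 15
Best route has total 7.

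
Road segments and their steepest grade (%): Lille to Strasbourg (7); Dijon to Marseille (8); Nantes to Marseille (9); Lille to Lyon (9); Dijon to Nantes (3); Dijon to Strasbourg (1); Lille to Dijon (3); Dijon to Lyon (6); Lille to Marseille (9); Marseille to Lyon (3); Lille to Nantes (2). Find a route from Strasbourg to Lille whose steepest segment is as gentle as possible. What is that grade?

3

Comparing a few candidate routes:
Strasbourg - Dijon - Lille: max(1, 3) = 3
Strasbourg - Dijon - Marseille - Lille: max(1, 8, 9) = 9
Strasbourg - Dijon - Marseille - Nantes - Lille: max(1, 8, 9, 2) = 9
Strasbourg - Dijon - Marseille - Lyon - Lille: max(1, 8, 3, 9) = 9
Strasbourg - Lille: max(7) = 7
Strasbourg - Dijon - Nantes - Lille: max(1, 3, 2) = 3
Best route has worst link 3%.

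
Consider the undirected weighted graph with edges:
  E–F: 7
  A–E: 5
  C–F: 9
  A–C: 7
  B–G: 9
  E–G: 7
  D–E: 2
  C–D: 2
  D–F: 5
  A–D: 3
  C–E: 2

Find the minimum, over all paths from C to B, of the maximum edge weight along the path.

Comparing a few candidate routes:
C -> D -> E -> G -> B: max(2, 2, 7, 9) = 9
C -> F -> E -> G -> B: max(9, 7, 7, 9) = 9
C -> D -> A -> E -> G -> B: max(2, 3, 5, 7, 9) = 9
C -> F -> D -> E -> G -> B: max(9, 5, 2, 7, 9) = 9
C -> F -> D -> A -> E -> G -> B: max(9, 5, 3, 5, 7, 9) = 9
Best route has worst link 9.

9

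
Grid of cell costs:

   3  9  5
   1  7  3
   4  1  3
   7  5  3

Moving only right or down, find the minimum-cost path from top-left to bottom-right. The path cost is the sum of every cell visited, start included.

Cheapest: (0,0) (1,0) (2,0) (2,1) (2,2) (3,2)
  3 + 1 + 4 + 1 + 3 + 3 = 15
(Top row then right column would cost 26.)

15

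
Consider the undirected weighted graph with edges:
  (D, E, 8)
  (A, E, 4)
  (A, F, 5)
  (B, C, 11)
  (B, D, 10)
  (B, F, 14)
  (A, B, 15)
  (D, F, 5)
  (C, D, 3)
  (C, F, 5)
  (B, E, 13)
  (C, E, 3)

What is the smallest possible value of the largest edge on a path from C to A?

Checking several routes:
C → E → A: max(3, 4) = 4
C → D → F → A: max(3, 5, 5) = 5
C → F → A: max(5, 5) = 5
Best route has worst link 4.

4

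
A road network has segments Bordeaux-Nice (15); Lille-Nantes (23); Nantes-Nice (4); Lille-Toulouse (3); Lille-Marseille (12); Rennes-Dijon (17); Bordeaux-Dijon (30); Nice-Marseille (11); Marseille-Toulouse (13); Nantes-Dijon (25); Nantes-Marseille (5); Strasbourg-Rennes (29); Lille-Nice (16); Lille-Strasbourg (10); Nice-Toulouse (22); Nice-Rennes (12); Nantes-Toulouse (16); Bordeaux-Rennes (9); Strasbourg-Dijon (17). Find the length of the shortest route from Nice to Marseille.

Checking several routes:
Nice -> Lille -> Toulouse -> Marseille: 16 + 3 + 13 = 32
Nice -> Marseille: 11
Nice -> Nantes -> Toulouse -> Marseille: 4 + 16 + 13 = 33
Nice -> Lille -> Marseille: 16 + 12 = 28
Nice -> Nantes -> Marseille: 4 + 5 = 9
Nice -> Nantes -> Toulouse -> Lille -> Marseille: 4 + 16 + 3 + 12 = 35
Best route has total 9.

9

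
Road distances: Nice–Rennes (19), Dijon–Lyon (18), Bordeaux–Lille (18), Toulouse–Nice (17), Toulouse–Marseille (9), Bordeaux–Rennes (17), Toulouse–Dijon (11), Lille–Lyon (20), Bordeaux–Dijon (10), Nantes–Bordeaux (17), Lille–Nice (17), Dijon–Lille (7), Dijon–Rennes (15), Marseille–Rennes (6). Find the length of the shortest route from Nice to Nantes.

A few of the Nice→Nantes routes:
Nice - Rennes - Dijon - Bordeaux - Nantes: 19 + 15 + 10 + 17 = 61
Nice - Toulouse - Dijon - Bordeaux - Nantes: 17 + 11 + 10 + 17 = 55
Nice - Lille - Dijon - Bordeaux - Nantes: 17 + 7 + 10 + 17 = 51
Nice - Rennes - Bordeaux - Nantes: 19 + 17 + 17 = 53
Nice - Toulouse - Marseille - Rennes - Bordeaux - Nantes: 17 + 9 + 6 + 17 + 17 = 66
Nice - Lille - Bordeaux - Nantes: 17 + 18 + 17 = 52
Best route has total 51.

51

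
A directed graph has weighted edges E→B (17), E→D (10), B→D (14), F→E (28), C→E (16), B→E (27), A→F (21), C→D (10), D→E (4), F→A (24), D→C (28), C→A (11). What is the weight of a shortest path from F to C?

Routes from F to C:
F→E→B→D→C: 28 + 17 + 14 + 28 = 87
F→E→D→C: 28 + 10 + 28 = 66
Best route has total 66.

66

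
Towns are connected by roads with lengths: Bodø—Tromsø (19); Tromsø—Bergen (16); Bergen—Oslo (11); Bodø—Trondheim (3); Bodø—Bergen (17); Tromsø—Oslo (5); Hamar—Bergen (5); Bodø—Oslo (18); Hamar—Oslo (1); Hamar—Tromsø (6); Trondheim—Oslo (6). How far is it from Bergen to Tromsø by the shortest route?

A few of the Bergen→Tromsø routes:
Bergen -> Tromsø: 16
Bergen -> Hamar -> Oslo -> Tromsø: 5 + 1 + 5 = 11
Bergen -> Oslo -> Hamar -> Tromsø: 11 + 1 + 6 = 18
Bergen -> Oslo -> Tromsø: 11 + 5 = 16
Bergen -> Bodø -> Trondheim -> Oslo -> Tromsø: 17 + 3 + 6 + 5 = 31
Bergen -> Hamar -> Tromsø: 5 + 6 = 11
Shortest: 11.

11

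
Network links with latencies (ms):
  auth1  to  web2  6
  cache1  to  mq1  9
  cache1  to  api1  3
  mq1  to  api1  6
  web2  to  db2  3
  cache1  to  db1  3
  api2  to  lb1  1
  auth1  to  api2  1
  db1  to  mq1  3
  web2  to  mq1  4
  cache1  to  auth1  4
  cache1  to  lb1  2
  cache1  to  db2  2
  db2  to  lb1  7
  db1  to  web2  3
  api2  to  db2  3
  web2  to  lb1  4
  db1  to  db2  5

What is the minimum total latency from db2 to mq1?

Some routes from db2 to mq1:
db2 - web2 - mq1: 3 + 4 = 7
db2 - cache1 - db1 - mq1: 2 + 3 + 3 = 8
db2 - db1 - mq1: 5 + 3 = 8
db2 - cache1 - mq1: 2 + 9 = 11
db2 - cache1 - api1 - mq1: 2 + 3 + 6 = 11
db2 - web2 - db1 - mq1: 3 + 3 + 3 = 9
Shortest: 7 ms.

7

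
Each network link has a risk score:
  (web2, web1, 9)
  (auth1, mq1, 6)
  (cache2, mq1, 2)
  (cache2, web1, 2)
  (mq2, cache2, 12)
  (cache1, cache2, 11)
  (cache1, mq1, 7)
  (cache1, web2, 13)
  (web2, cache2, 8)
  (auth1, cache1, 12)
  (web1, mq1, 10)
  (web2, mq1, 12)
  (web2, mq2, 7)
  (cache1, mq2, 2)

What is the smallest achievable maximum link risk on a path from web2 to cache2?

A few of the web2→cache2 routes:
web2 - cache2: max(8) = 8
web2 - web1 - cache2: max(9, 2) = 9
web2 - web1 - mq1 - cache2: max(9, 10, 2) = 10
web2 - web1 - mq1 - cache1 - cache2: max(9, 10, 7, 11) = 11
web2 - mq2 - cache1 - mq1 - cache2: max(7, 2, 7, 2) = 7
web2 - mq2 - cache1 - mq1 - web1 - cache2: max(7, 2, 7, 10, 2) = 10
Smallest bottleneck: 7.

7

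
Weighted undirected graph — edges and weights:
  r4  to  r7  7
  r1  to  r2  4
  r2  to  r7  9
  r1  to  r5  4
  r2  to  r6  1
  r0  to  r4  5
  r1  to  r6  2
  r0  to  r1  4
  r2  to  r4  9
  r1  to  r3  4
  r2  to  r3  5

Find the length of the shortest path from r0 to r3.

Some routes from r0 to r3:
r0 - r1 - r6 - r2 - r3: 4 + 2 + 1 + 5 = 12
r0 - r4 - r2 - r3: 5 + 9 + 5 = 19
r0 - r1 - r2 - r3: 4 + 4 + 5 = 13
r0 - r4 - r2 - r6 - r1 - r3: 5 + 9 + 1 + 2 + 4 = 21
r0 - r1 - r3: 4 + 4 = 8
Best route has total 8.

8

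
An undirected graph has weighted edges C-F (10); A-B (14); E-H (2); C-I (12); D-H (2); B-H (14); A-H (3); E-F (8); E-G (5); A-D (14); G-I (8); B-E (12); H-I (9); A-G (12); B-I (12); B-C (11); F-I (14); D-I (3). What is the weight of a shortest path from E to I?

7

Some routes from E to I:
E→H→D→I: 2 + 2 + 3 = 7
E→F→I: 8 + 14 = 22
E→H→A→D→I: 2 + 3 + 14 + 3 = 22
E→G→I: 5 + 8 = 13
E→H→I: 2 + 9 = 11
The minimum is 7.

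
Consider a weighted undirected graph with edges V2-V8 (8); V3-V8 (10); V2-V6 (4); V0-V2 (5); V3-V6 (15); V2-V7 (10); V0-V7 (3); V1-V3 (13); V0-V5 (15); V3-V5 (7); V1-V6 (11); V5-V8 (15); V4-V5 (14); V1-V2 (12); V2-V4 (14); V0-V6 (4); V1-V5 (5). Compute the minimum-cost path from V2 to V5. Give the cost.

Some routes from V2 to V5:
V2 → V6 → V0 → V5: 4 + 4 + 15 = 23
V2 → V0 → V5: 5 + 15 = 20
V2 → V1 → V5: 12 + 5 = 17
V2 → V6 → V1 → V5: 4 + 11 + 5 = 20
V2 → V8 → V5: 8 + 15 = 23
V2 → V8 → V3 → V5: 8 + 10 + 7 = 25
Shortest: 17.

17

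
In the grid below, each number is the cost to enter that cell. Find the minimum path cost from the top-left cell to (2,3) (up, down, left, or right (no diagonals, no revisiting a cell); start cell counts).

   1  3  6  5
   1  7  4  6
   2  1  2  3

Best path: (0,0) → (1,0) → (2,0) → (2,1) → (2,2) → (2,3)
Cost: 1 + 1 + 2 + 1 + 2 + 3 = 10

10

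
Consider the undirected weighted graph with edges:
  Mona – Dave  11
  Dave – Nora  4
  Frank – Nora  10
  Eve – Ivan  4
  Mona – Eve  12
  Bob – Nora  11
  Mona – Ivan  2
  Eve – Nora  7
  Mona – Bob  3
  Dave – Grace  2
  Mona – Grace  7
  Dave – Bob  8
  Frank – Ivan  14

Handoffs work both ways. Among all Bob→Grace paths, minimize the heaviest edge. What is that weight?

Some routes from Bob to Grace:
Bob - Dave - Grace: max(8, 2) = 8
Bob - Mona - Grace: max(3, 7) = 7
Bob - Dave - Nora - Eve - Ivan - Mona - Grace: max(8, 4, 7, 4, 2, 7) = 8
Bob - Mona - Ivan - Eve - Nora - Dave - Grace: max(3, 2, 4, 7, 4, 2) = 7
Bob - Dave - Mona - Grace: max(8, 11, 7) = 11
Best route has worst link 7.

7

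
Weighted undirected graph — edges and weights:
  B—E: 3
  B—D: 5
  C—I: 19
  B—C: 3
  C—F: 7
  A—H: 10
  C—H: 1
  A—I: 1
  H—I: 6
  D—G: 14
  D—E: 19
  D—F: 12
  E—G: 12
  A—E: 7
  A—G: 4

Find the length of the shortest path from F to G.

19

A few of the F→G routes:
F→C→B→E→G: 7 + 3 + 3 + 12 = 25
F→C→H→A→G: 7 + 1 + 10 + 4 = 22
F→C→B→E→A→G: 7 + 3 + 3 + 7 + 4 = 24
F→C→H→I→A→G: 7 + 1 + 6 + 1 + 4 = 19
F→D→G: 12 + 14 = 26
The minimum is 19.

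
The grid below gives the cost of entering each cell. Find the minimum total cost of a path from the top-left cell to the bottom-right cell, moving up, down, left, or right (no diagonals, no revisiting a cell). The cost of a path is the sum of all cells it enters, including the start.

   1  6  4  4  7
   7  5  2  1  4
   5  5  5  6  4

22

Best path: [0,0] -> [0,1] -> [0,2] -> [1,2] -> [1,3] -> [1,4] -> [2,4]
Cost: 1 + 6 + 4 + 2 + 1 + 4 + 4 = 22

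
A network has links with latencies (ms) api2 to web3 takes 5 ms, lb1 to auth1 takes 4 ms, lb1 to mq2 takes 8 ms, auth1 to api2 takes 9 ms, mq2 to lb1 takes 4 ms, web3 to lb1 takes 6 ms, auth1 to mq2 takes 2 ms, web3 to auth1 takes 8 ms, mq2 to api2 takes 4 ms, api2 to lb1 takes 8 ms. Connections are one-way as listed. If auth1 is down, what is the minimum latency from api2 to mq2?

16

Paths from api2 to mq2 avoiding auth1:
api2 -> web3 -> lb1 -> mq2: 5 + 6 + 8 = 19
api2 -> lb1 -> mq2: 8 + 8 = 16
Best route has total 16 ms.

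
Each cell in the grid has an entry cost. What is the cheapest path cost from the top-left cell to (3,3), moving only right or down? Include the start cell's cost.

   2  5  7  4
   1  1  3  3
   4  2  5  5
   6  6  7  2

Best path: [0,0] → [1,0] → [1,1] → [1,2] → [1,3] → [2,3] → [3,3]
Cost: 2 + 1 + 1 + 3 + 3 + 5 + 2 = 17

17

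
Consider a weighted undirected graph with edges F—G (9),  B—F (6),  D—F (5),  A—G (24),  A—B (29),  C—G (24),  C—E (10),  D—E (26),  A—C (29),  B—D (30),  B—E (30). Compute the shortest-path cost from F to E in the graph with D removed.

36

Comparing a few candidate routes:
F - B - E: 6 + 30 = 36
F - G - C - E: 9 + 24 + 10 = 43
F - G - A - C - E: 9 + 24 + 29 + 10 = 72
Best route has total 36.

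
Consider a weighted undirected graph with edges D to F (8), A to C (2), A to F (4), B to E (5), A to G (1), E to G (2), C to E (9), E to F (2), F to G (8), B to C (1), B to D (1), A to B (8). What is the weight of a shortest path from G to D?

Some routes from G to D:
G→A→C→B→D: 1 + 2 + 1 + 1 = 5
G→E→F→D: 2 + 2 + 8 = 12
G→A→B→D: 1 + 8 + 1 = 10
G→E→B→D: 2 + 5 + 1 = 8
G→E→F→A→C→B→D: 2 + 2 + 4 + 2 + 1 + 1 = 12
Best route has total 5.

5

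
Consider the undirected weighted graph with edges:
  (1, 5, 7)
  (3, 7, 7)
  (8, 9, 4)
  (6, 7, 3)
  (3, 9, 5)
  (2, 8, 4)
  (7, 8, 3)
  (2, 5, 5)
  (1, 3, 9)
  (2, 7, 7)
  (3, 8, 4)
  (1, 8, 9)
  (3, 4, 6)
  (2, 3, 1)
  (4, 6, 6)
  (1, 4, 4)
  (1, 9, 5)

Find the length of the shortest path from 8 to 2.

Comparing a few candidate routes:
8 - 3 - 2: 4 + 1 = 5
8 - 7 - 2: 3 + 7 = 10
8 - 2: 4
8 - 3 - 7 - 2: 4 + 7 + 7 = 18
8 - 9 - 3 - 2: 4 + 5 + 1 = 10
8 - 7 - 3 - 2: 3 + 7 + 1 = 11
Shortest: 4.

4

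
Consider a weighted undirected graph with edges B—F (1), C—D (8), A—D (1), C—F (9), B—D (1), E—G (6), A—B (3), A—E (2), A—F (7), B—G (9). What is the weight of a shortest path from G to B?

Some routes from G to B:
G→E→A→D→B: 6 + 2 + 1 + 1 = 10
G→B: 9
G→E→A→B: 6 + 2 + 3 = 11
The minimum is 9.

9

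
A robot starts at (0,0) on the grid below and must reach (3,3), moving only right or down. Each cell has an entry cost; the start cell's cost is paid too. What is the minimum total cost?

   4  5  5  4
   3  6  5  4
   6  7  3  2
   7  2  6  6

Cheapest: (0,0) → (1,0) → (1,1) → (1,2) → (2,2) → (2,3) → (3,3)
  4 + 3 + 6 + 5 + 3 + 2 + 6 = 29

29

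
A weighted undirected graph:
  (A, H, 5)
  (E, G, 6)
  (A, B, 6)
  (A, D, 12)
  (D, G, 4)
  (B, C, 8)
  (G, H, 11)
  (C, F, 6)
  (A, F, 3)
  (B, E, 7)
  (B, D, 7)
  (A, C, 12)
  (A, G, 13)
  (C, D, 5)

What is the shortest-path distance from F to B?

Some routes from F to B:
F → C → D → B: 6 + 5 + 7 = 18
F → A → D → B: 3 + 12 + 7 = 22
F → A → B: 3 + 6 = 9
F → A → C → B: 3 + 12 + 8 = 23
F → C → B: 6 + 8 = 14
Best route has total 9.

9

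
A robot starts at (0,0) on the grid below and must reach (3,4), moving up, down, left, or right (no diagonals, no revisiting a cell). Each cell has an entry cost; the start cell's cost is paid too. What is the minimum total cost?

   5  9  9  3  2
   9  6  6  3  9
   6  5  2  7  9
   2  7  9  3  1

38

Cheapest: [0,0] -> [0,1] -> [1,1] -> [2,1] -> [2,2] -> [2,3] -> [3,3] -> [3,4]
  5 + 9 + 6 + 5 + 2 + 7 + 3 + 1 = 38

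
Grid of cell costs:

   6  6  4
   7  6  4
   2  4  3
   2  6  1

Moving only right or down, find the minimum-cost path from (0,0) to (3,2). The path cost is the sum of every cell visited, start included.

23

Cheapest: (0,0)→(1,0)→(2,0)→(2,1)→(2,2)→(3,2)
  6 + 7 + 2 + 4 + 3 + 1 = 23
For comparison, the top-then-right route costs 24.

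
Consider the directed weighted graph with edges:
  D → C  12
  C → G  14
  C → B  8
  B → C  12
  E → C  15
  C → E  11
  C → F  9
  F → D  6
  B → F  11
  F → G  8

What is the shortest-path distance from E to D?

30

Candidate routes:
E → C → B → F → D: 15 + 8 + 11 + 6 = 40
E → C → F → D: 15 + 9 + 6 = 30
Best route has total 30.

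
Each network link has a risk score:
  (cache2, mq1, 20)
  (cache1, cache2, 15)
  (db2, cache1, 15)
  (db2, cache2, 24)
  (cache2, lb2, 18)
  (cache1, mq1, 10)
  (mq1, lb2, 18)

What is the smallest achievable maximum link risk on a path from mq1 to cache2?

15

Paths from mq1 to cache2:
mq1→cache1→cache2: max(10, 15) = 15
mq1→lb2→cache2: max(18, 18) = 18
mq1→cache2: max(20) = 20
mq1→cache1→db2→cache2: max(10, 15, 24) = 24
Best route has worst link 15.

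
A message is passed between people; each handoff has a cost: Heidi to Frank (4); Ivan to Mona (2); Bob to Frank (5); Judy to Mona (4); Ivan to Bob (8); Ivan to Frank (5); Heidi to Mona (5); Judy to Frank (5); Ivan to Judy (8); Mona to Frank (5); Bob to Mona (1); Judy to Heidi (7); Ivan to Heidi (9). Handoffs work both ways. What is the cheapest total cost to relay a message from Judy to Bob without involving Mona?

10

Comparing a few candidate routes:
Judy→Heidi→Frank→Bob: 7 + 4 + 5 = 16
Judy→Ivan→Bob: 8 + 8 = 16
Judy→Frank→Bob: 5 + 5 = 10
Best route has total 10.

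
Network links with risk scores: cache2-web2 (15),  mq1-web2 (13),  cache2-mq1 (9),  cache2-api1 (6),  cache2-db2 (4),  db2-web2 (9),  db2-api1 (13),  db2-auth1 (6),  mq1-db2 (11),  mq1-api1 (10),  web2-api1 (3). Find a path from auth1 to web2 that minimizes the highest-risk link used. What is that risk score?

6

Some routes from auth1 to web2:
auth1 -> db2 -> mq1 -> api1 -> web2: max(6, 11, 10, 3) = 11
auth1 -> db2 -> mq1 -> cache2 -> api1 -> web2: max(6, 11, 9, 6, 3) = 11
auth1 -> db2 -> cache2 -> mq1 -> api1 -> web2: max(6, 4, 9, 10, 3) = 10
auth1 -> db2 -> cache2 -> api1 -> web2: max(6, 4, 6, 3) = 6
auth1 -> db2 -> web2: max(6, 9) = 9
The minimum achievable maximum is 6.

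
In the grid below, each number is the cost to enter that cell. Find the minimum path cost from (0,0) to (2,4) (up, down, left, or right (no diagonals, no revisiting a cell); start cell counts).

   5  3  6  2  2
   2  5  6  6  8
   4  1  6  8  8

34

One optimal route is [0,0] -> [0,1] -> [0,2] -> [0,3] -> [0,4] -> [1,4] -> [2,4].
Its cost is 5 + 3 + 6 + 2 + 2 + 8 + 8 = 34.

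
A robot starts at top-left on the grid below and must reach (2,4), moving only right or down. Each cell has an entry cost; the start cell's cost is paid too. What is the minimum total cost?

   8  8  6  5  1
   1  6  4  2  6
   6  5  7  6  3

Cheapest: (0,0) -> (1,0) -> (1,1) -> (1,2) -> (1,3) -> (1,4) -> (2,4)
  8 + 1 + 6 + 4 + 2 + 6 + 3 = 30
For comparison, the top-then-right route costs 37.

30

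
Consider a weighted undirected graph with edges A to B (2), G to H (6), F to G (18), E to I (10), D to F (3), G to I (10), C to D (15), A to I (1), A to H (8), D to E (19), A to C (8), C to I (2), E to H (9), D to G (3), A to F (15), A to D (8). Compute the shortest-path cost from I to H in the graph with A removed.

16

Some routes from I to H avoiding A:
I→C→D→F→G→H: 2 + 15 + 3 + 18 + 6 = 44
I→C→D→G→H: 2 + 15 + 3 + 6 = 26
I→G→D→E→H: 10 + 3 + 19 + 9 = 41
I→E→D→G→H: 10 + 19 + 3 + 6 = 38
I→E→H: 10 + 9 = 19
I→G→H: 10 + 6 = 16
The minimum is 16.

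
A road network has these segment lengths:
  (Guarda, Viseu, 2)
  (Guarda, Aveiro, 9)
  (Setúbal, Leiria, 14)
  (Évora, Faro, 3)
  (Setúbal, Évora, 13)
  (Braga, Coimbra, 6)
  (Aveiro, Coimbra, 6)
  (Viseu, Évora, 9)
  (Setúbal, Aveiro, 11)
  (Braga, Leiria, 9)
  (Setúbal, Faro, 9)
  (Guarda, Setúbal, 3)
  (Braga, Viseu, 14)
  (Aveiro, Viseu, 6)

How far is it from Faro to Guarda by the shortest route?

Some routes from Faro to Guarda:
Faro→Évora→Setúbal→Guarda: 3 + 13 + 3 = 19
Faro→Évora→Viseu→Aveiro→Guarda: 3 + 9 + 6 + 9 = 27
Faro→Évora→Viseu→Guarda: 3 + 9 + 2 = 14
Faro→Setúbal→Guarda: 9 + 3 = 12
The minimum is 12.

12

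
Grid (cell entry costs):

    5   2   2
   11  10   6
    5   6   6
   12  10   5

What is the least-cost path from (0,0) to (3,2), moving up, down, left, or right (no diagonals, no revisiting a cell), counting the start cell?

Take r0c0 -> r0c1 -> r0c2 -> r1c2 -> r2c2 -> r3c2 for a total of 5 + 2 + 2 + 6 + 6 + 5 = 26.

26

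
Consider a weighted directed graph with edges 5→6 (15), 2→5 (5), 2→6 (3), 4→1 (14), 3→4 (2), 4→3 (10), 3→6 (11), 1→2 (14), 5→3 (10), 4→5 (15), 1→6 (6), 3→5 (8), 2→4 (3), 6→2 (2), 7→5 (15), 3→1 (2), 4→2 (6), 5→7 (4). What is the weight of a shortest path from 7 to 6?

30

A few of the 7→6 routes:
7 → 5 → 3 → 1 → 6: 15 + 10 + 2 + 6 = 33
7 → 5 → 3 → 6: 15 + 10 + 11 = 36
7 → 5 → 6: 15 + 15 = 30
The minimum is 30.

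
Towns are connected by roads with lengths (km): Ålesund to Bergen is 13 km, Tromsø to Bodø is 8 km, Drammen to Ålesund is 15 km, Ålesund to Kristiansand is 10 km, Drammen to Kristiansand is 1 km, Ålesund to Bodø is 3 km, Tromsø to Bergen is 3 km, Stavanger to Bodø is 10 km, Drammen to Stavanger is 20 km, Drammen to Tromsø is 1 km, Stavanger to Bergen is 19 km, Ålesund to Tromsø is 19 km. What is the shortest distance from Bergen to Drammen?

Checking several routes:
Bergen→Ålesund→Kristiansand→Drammen: 13 + 10 + 1 = 24
Bergen→Tromsø→Bodø→Ålesund→Drammen: 3 + 8 + 3 + 15 = 29
Bergen→Ålesund→Drammen: 13 + 15 = 28
Bergen→Tromsø→Bodø→Ålesund→Kristiansand→Drammen: 3 + 8 + 3 + 10 + 1 = 25
Bergen→Ålesund→Bodø→Tromsø→Drammen: 13 + 3 + 8 + 1 = 25
Bergen→Tromsø→Drammen: 3 + 1 = 4
Best route has total 4 km.

4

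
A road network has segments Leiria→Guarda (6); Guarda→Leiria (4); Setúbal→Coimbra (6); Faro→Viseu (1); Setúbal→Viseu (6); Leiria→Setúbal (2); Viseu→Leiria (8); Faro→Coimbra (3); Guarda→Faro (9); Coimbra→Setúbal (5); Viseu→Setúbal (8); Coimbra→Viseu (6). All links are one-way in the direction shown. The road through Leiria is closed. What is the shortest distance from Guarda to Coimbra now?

Routes from Guarda to Coimbra avoiding Leiria:
Guarda-Faro-Coimbra: 9 + 3 = 12
Guarda-Faro-Viseu-Setúbal-Coimbra: 9 + 1 + 8 + 6 = 24
Best route has total 12 km.

12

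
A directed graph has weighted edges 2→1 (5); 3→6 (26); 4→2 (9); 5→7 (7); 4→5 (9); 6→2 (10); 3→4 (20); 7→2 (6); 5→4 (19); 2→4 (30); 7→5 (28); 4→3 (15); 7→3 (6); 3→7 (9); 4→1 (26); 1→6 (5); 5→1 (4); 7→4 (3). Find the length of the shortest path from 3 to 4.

Paths from 3 to 4:
3→7→4: 9 + 3 = 12
3→7→5→4: 9 + 28 + 19 = 56
3→7→2→4: 9 + 6 + 30 = 45
3→4: 20
3→7→5→1→6→2→4: 9 + 28 + 4 + 5 + 10 + 30 = 86
3→6→2→4: 26 + 10 + 30 = 66
Best route has total 12.

12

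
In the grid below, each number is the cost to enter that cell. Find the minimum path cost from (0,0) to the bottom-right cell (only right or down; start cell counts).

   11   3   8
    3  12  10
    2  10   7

33

One optimal route is (0,0) -> (1,0) -> (2,0) -> (2,1) -> (2,2).
Its cost is 11 + 3 + 2 + 10 + 7 = 33.
For comparison, the top-then-right route costs 39.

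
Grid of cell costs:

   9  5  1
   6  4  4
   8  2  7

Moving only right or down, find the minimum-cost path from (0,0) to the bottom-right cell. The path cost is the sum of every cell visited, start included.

Cheapest: r0c0 → r0c1 → r0c2 → r1c2 → r2c2
  9 + 5 + 1 + 4 + 7 = 26

26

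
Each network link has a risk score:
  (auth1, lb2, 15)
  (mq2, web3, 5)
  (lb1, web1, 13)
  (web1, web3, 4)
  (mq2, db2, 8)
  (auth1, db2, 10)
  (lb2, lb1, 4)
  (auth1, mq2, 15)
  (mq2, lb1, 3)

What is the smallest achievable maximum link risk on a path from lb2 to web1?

5

Comparing a few candidate routes:
lb2→lb1→mq2→web3→web1: max(4, 3, 5, 4) = 5
lb2→auth1→mq2→lb1→web1: max(15, 15, 3, 13) = 15
lb2→auth1→mq2→web3→web1: max(15, 15, 5, 4) = 15
lb2→lb1→web1: max(4, 13) = 13
Best route has worst link 5.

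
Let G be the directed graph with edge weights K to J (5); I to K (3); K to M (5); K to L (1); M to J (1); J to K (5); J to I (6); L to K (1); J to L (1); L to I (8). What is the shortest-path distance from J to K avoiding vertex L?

Routes from J to K avoiding L:
J-I-K: 6 + 3 = 9
J-K: 5
Best route has total 5.

5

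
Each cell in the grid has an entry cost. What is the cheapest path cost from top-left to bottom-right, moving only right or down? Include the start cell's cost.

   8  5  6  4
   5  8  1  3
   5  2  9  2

25

Take r0c0→r0c1→r0c2→r1c2→r1c3→r2c3 for a total of 8 + 5 + 6 + 1 + 3 + 2 = 25.
For comparison, the top-then-right route costs 28.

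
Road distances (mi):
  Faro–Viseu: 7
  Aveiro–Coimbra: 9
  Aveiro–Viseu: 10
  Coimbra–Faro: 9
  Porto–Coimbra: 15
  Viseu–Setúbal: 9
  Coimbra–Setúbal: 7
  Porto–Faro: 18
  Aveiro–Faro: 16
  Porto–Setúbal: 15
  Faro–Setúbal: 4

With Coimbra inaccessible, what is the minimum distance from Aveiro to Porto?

34

A few of the Aveiro→Porto routes:
Aveiro -> Viseu -> Faro -> Setúbal -> Porto: 10 + 7 + 4 + 15 = 36
Aveiro -> Faro -> Porto: 16 + 18 = 34
Aveiro -> Viseu -> Setúbal -> Faro -> Porto: 10 + 9 + 4 + 18 = 41
Aveiro -> Viseu -> Faro -> Porto: 10 + 7 + 18 = 35
Aveiro -> Faro -> Setúbal -> Porto: 16 + 4 + 15 = 35
Aveiro -> Viseu -> Setúbal -> Porto: 10 + 9 + 15 = 34
Best route has total 34 mi.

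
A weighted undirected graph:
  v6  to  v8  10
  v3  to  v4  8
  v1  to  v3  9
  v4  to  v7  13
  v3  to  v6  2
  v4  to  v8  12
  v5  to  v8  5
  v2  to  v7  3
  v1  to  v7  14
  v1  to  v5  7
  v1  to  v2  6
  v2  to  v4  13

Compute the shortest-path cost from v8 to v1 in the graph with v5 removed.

21

Comparing a few candidate routes:
v8 -> v6 -> v3 -> v1: 10 + 2 + 9 = 21
v8 -> v4 -> v7 -> v2 -> v1: 12 + 13 + 3 + 6 = 34
v8 -> v4 -> v7 -> v1: 12 + 13 + 14 = 39
v8 -> v4 -> v2 -> v1: 12 + 13 + 6 = 31
v8 -> v4 -> v3 -> v1: 12 + 8 + 9 = 29
Best route has total 21.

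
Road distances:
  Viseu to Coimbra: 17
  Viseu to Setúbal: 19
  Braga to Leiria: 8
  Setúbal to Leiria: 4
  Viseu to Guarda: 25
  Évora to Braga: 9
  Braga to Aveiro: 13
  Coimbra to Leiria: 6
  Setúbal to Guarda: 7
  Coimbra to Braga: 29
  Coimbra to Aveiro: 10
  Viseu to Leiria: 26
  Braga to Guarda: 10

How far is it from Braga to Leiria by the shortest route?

8

Comparing a few candidate routes:
Braga→Leiria: 8
Braga→Guarda→Setúbal→Leiria: 10 + 7 + 4 = 21
Braga→Coimbra→Leiria: 29 + 6 = 35
Braga→Aveiro→Coimbra→Leiria: 13 + 10 + 6 = 29
Braga→Guarda→Viseu→Setúbal→Leiria: 10 + 25 + 19 + 4 = 58
Best route has total 8.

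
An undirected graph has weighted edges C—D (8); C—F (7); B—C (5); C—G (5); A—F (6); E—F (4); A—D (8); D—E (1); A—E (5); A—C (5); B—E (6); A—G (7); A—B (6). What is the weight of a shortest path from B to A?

Checking several routes:
B - E - D - A: 6 + 1 + 8 = 15
B - C - A: 5 + 5 = 10
B - E - A: 6 + 5 = 11
B - E - F - A: 6 + 4 + 6 = 16
B - A: 6
Shortest: 6.

6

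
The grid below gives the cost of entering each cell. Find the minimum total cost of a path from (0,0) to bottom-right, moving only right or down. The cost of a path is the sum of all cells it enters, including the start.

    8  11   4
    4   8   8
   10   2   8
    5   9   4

34

Best path: r0c0 → r1c0 → r1c1 → r2c1 → r2c2 → r3c2
Cost: 8 + 4 + 8 + 2 + 8 + 4 = 34
(Top row then right column would cost 43.)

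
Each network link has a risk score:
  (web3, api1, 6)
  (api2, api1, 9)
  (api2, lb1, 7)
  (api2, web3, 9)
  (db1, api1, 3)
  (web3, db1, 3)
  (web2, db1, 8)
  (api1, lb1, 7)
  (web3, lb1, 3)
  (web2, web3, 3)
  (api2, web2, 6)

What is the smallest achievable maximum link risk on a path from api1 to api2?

Checking several routes:
api1 -> lb1 -> api2: max(7, 7) = 7
api1 -> lb1 -> web3 -> web2 -> api2: max(7, 3, 3, 6) = 7
api1 -> db1 -> web3 -> web2 -> api2: max(3, 3, 3, 6) = 6
api1 -> web3 -> web2 -> api2: max(6, 3, 6) = 6
The minimum achievable maximum is 6.

6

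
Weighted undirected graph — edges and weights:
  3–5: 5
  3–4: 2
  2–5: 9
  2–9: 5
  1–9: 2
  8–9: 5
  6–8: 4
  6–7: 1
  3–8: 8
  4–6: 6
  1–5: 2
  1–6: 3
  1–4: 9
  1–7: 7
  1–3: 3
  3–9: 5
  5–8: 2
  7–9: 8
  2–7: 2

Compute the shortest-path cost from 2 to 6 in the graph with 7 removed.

10

Some routes from 2 to 6 avoiding 7:
2 → 5 → 1 → 6: 9 + 2 + 3 = 14
2 → 9 → 1 → 6: 5 + 2 + 3 = 10
2 → 9 → 8 → 6: 5 + 5 + 4 = 14
The minimum is 10.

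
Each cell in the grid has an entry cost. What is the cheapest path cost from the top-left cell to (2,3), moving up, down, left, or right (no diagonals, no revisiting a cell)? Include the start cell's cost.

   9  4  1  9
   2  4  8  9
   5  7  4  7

33

One optimal route is [0,0] → [0,1] → [0,2] → [1,2] → [2,2] → [2,3].
Its cost is 9 + 4 + 1 + 8 + 4 + 7 = 33.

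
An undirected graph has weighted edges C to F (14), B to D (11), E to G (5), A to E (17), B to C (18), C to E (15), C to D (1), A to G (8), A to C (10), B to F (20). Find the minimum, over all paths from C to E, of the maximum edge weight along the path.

10

Routes from C to E:
C - A - G - E: max(10, 8, 5) = 10
C - E: max(15) = 15
C - A - E: max(10, 17) = 17
The minimum achievable maximum is 10.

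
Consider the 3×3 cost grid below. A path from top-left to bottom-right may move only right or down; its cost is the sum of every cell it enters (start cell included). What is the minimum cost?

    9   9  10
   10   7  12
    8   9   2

36

Cheapest: r0c0→r0c1→r1c1→r2c1→r2c2
  9 + 9 + 7 + 9 + 2 = 36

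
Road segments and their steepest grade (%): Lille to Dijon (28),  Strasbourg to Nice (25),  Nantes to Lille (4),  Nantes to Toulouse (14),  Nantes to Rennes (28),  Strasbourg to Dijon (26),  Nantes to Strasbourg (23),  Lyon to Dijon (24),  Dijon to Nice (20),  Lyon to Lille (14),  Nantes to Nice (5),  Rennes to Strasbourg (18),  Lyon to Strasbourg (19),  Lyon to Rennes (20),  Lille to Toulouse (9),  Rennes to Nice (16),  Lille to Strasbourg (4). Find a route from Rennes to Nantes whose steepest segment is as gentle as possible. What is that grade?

16

A few of the Rennes→Nantes routes:
Rennes→Nice→Nantes: max(16, 5) = 16
Rennes→Strasbourg→Lyon→Lille→Nantes: max(18, 19, 14, 4) = 19
Rennes→Strasbourg→Lille→Nantes: max(18, 4, 4) = 18
Rennes→Strasbourg→Lille→Toulouse→Nantes: max(18, 4, 9, 14) = 18
Rennes→Strasbourg→Lyon→Lille→Toulouse→Nantes: max(18, 19, 14, 9, 14) = 19
The minimum achievable maximum is 16%.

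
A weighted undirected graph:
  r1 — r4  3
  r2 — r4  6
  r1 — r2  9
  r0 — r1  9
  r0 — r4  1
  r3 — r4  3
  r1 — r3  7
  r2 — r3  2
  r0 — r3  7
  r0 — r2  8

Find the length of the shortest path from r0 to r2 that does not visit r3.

7

Candidate routes:
r0-r4-r2: 1 + 6 = 7
r0-r1-r2: 9 + 9 = 18
r0-r2: 8
r0-r1-r4-r2: 9 + 3 + 6 = 18
r0-r4-r1-r2: 1 + 3 + 9 = 13
Shortest: 7.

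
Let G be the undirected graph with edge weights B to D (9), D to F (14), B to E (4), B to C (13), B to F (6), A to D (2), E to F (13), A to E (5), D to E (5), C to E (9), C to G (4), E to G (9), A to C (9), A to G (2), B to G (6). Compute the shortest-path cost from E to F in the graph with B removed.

13

A few of the E→F routes:
E→F: 13
E→D→F: 5 + 14 = 19
E→A→D→F: 5 + 2 + 14 = 21
Best route has total 13.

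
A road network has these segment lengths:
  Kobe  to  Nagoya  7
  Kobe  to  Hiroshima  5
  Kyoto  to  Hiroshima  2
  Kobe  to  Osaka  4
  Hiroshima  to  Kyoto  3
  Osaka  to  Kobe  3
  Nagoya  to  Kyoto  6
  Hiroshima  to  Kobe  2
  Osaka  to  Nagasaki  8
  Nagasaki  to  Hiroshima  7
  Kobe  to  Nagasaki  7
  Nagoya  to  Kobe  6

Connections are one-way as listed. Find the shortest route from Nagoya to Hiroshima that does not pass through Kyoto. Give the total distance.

Candidate routes:
Nagoya - Kobe - Nagasaki - Hiroshima: 6 + 7 + 7 = 20
Nagoya - Kobe - Hiroshima: 6 + 5 = 11
Nagoya - Kobe - Osaka - Nagasaki - Hiroshima: 6 + 4 + 8 + 7 = 25
The minimum is 11.

11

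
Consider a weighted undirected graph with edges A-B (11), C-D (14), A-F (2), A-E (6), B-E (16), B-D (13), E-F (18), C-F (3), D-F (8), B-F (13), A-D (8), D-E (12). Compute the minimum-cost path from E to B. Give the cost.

A few of the E→B routes:
E → A → D → B: 6 + 8 + 13 = 27
E → A → B: 6 + 11 = 17
E → D → B: 12 + 13 = 25
E → B: 16
E → A → F → B: 6 + 2 + 13 = 21
Shortest: 16.

16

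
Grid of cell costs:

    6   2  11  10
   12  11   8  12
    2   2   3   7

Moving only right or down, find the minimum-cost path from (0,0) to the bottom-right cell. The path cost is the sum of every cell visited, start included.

31

Cheapest: r0c0 → r0c1 → r1c1 → r2c1 → r2c2 → r2c3
  6 + 2 + 11 + 2 + 3 + 7 = 31
For comparison, the top-then-right route costs 48.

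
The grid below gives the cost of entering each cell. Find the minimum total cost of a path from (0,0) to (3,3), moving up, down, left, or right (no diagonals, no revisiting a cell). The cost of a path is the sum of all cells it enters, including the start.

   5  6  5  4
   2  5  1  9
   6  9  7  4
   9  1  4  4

28

One optimal route is (0,0) (1,0) (1,1) (1,2) (2,2) (2,3) (3,3).
Its cost is 5 + 2 + 5 + 1 + 7 + 4 + 4 = 28.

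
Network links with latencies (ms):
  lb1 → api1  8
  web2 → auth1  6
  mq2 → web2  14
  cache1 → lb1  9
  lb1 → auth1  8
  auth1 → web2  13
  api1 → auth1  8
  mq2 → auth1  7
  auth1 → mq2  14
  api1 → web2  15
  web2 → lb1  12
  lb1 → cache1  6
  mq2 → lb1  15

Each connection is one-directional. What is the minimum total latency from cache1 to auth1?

Candidate routes:
cache1 - lb1 - api1 - auth1: 9 + 8 + 8 = 25
cache1 - lb1 - api1 - web2 - auth1: 9 + 8 + 15 + 6 = 38
cache1 - lb1 - auth1: 9 + 8 = 17
Best route has total 17 ms.

17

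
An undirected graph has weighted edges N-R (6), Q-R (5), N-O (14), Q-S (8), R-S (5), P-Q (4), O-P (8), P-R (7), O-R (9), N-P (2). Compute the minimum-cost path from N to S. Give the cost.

11

A few of the N→S routes:
N→R→Q→S: 6 + 5 + 8 = 19
N→R→S: 6 + 5 = 11
N→P→Q→S: 2 + 4 + 8 = 14
N→P→Q→R→S: 2 + 4 + 5 + 5 = 16
N→P→R→S: 2 + 7 + 5 = 14
Best route has total 11.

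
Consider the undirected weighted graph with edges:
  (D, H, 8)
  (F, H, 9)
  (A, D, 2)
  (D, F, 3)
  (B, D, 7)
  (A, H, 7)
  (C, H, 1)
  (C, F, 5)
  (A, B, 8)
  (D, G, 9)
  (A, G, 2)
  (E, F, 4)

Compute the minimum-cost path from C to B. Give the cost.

A few of the C→B routes:
C→F→D→B: 5 + 3 + 7 = 15
C→H→D→B: 1 + 8 + 7 = 16
C→H→A→B: 1 + 7 + 8 = 16
Best route has total 15.

15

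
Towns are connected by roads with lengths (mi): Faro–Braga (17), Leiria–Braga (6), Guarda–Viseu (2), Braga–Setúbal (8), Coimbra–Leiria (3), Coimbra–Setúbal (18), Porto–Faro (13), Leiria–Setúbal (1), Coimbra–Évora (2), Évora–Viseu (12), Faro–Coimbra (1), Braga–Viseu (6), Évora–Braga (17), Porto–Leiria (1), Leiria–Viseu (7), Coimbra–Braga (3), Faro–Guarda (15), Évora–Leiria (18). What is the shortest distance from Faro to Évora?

Comparing a few candidate routes:
Faro -> Coimbra -> Évora: 1 + 2 = 3
Faro -> Porto -> Leiria -> Coimbra -> Évora: 13 + 1 + 3 + 2 = 19
Faro -> Coimbra -> Braga -> Évora: 1 + 3 + 17 = 21
Best route has total 3 mi.

3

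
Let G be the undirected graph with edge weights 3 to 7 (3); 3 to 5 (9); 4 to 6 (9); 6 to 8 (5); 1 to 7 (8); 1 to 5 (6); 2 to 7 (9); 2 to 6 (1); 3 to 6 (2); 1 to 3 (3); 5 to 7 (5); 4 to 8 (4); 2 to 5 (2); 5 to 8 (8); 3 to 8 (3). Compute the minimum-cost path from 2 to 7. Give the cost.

Some routes from 2 to 7:
2 -> 5 -> 7: 2 + 5 = 7
2 -> 6 -> 8 -> 3 -> 7: 1 + 5 + 3 + 3 = 12
2 -> 6 -> 3 -> 7: 1 + 2 + 3 = 6
2 -> 7: 9
Shortest: 6.

6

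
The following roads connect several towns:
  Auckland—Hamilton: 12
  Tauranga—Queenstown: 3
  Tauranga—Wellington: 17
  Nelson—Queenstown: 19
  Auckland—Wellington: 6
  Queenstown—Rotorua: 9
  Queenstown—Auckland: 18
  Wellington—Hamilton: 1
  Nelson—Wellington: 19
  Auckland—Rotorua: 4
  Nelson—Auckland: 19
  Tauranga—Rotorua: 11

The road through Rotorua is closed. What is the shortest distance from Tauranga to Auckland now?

Checking several routes:
Tauranga→Queenstown→Nelson→Auckland: 3 + 19 + 19 = 41
Tauranga→Queenstown→Auckland: 3 + 18 = 21
Tauranga→Wellington→Auckland: 17 + 6 = 23
Tauranga→Wellington→Hamilton→Auckland: 17 + 1 + 12 = 30
Shortest: 21.

21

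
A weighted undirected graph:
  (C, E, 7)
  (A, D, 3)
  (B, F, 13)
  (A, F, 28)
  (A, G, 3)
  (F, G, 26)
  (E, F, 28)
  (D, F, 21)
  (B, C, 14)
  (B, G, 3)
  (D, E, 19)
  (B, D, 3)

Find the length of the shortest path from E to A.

22

Comparing a few candidate routes:
E-C-B-D-A: 7 + 14 + 3 + 3 = 27
E-D-B-G-A: 19 + 3 + 3 + 3 = 28
E-C-B-G-A: 7 + 14 + 3 + 3 = 27
E-D-A: 19 + 3 = 22
Shortest: 22.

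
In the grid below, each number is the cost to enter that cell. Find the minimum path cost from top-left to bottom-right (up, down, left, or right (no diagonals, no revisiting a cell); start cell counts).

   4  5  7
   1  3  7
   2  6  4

Take [0,0]→[1,0]→[2,0]→[2,1]→[2,2] for a total of 4 + 1 + 2 + 6 + 4 = 17.

17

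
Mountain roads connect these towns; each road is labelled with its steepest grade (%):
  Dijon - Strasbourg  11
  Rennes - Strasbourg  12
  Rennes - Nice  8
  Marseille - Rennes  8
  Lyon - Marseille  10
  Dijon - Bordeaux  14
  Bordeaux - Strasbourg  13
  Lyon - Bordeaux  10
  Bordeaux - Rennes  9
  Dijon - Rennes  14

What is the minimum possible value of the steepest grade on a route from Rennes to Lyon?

Candidate routes:
Rennes → Dijon → Strasbourg → Bordeaux → Lyon: max(14, 11, 13, 10) = 14
Rennes → Bordeaux → Lyon: max(9, 10) = 10
Rennes → Marseille → Lyon: max(8, 10) = 10
Rennes → Dijon → Bordeaux → Lyon: max(14, 14, 10) = 14
Rennes → Strasbourg → Dijon → Bordeaux → Lyon: max(12, 11, 14, 10) = 14
Rennes → Strasbourg → Bordeaux → Lyon: max(12, 13, 10) = 13
The minimum achievable maximum is 10%.

10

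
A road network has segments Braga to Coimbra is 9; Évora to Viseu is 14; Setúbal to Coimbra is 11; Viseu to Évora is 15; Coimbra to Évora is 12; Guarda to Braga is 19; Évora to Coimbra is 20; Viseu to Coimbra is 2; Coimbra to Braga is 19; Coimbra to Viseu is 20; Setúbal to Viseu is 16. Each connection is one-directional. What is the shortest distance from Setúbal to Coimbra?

11

Paths from Setúbal to Coimbra:
Setúbal -> Viseu -> Évora -> Coimbra: 16 + 15 + 20 = 51
Setúbal -> Coimbra: 11
Setúbal -> Viseu -> Coimbra: 16 + 2 = 18
Shortest: 11.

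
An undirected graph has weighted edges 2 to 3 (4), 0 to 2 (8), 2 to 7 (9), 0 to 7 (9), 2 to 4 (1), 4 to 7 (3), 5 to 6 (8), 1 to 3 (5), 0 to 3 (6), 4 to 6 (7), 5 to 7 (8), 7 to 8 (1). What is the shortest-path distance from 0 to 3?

6

Paths from 0 to 3:
0 - 3: 6
0 - 7 - 4 - 2 - 3: 9 + 3 + 1 + 4 = 17
0 - 7 - 5 - 6 - 4 - 2 - 3: 9 + 8 + 8 + 7 + 1 + 4 = 37
0 - 7 - 2 - 3: 9 + 9 + 4 = 22
0 - 2 - 3: 8 + 4 = 12
Best route has total 6.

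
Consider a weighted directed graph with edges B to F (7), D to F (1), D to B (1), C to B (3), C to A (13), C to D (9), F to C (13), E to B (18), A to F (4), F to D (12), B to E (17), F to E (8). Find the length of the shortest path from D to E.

9

Checking several routes:
D - F - E: 1 + 8 = 9
D - B - F - E: 1 + 7 + 8 = 16
D - B - E: 1 + 17 = 18
Shortest: 9.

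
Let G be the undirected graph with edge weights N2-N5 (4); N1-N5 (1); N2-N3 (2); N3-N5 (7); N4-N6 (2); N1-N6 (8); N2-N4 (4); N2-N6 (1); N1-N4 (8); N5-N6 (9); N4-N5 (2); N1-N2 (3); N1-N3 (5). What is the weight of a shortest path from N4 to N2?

3

Checking several routes:
N4 → N2: 4
N4 → N5 → N1 → N2: 2 + 1 + 3 = 6
N4 → N6 → N2: 2 + 1 = 3
Shortest: 3.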